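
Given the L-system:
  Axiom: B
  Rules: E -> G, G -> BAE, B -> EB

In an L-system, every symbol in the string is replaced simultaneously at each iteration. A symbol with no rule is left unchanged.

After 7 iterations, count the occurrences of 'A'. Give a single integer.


Answer: 12

Derivation:
Step 0: B  (0 'A')
Step 1: EB  (0 'A')
Step 2: GEB  (0 'A')
Step 3: BAEGEB  (1 'A')
Step 4: EBAGBAEGEB  (2 'A')
Step 5: GEBABAEEBAGBAEGEB  (4 'A')
Step 6: BAEGEBAEBAGGEBABAEEBAGBAEGEB  (7 'A')
Step 7: EBAGBAEGEBAGEBABAEBAEGEBAEBAGGEBABAEEBAGBAEGEB  (12 'A')


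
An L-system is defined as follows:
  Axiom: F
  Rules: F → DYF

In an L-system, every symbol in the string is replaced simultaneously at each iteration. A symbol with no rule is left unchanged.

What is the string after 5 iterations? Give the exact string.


Step 0: F
Step 1: DYF
Step 2: DYDYF
Step 3: DYDYDYF
Step 4: DYDYDYDYF
Step 5: DYDYDYDYDYF

Answer: DYDYDYDYDYF


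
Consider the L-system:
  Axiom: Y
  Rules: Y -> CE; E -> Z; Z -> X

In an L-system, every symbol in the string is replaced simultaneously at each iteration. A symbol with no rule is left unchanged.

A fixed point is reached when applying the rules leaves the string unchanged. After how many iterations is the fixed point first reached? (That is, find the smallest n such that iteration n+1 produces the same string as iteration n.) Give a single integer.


Step 0: Y
Step 1: CE
Step 2: CZ
Step 3: CX
Step 4: CX  (unchanged — fixed point at step 3)

Answer: 3


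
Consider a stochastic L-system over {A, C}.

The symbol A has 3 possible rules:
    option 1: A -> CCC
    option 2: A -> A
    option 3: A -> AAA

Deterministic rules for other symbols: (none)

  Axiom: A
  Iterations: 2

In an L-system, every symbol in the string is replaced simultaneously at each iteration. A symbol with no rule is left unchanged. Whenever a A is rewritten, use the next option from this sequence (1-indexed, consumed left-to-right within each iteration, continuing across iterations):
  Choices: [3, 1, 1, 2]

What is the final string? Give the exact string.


Answer: CCCCCCA

Derivation:
Step 0: A
Step 1: AAA  (used choices [3])
Step 2: CCCCCCA  (used choices [1, 1, 2])


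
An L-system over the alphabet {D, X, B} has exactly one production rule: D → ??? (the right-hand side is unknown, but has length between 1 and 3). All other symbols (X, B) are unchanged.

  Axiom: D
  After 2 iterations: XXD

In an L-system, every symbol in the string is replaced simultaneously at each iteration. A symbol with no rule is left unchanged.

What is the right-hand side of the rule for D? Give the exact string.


Answer: XD

Derivation:
Trying D → XD:
  Step 0: D
  Step 1: XD
  Step 2: XXD
Matches the given result.


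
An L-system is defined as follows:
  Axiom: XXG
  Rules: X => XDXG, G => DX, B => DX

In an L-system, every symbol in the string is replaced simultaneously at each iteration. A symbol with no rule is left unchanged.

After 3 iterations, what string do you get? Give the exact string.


Answer: XDXGDXDXGDXDXDXGDXDXGDXDXDXGXDXGDXDXGDXDXDXGDXDXGDXDXDXGDXDXGDXDXGDX

Derivation:
Step 0: XXG
Step 1: XDXGXDXGDX
Step 2: XDXGDXDXGDXXDXGDXDXGDXDXDXG
Step 3: XDXGDXDXGDXDXDXGDXDXGDXDXDXGXDXGDXDXGDXDXDXGDXDXGDXDXDXGDXDXGDXDXGDX


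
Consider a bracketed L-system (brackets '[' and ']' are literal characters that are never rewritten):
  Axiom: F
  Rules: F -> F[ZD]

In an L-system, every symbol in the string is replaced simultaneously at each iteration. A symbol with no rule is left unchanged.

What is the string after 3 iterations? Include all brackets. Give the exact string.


Answer: F[ZD][ZD][ZD]

Derivation:
Step 0: F
Step 1: F[ZD]
Step 2: F[ZD][ZD]
Step 3: F[ZD][ZD][ZD]


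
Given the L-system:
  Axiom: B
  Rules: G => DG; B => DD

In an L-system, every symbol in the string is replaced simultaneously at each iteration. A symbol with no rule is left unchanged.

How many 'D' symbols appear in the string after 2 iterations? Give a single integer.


Step 0: B  (0 'D')
Step 1: DD  (2 'D')
Step 2: DD  (2 'D')

Answer: 2


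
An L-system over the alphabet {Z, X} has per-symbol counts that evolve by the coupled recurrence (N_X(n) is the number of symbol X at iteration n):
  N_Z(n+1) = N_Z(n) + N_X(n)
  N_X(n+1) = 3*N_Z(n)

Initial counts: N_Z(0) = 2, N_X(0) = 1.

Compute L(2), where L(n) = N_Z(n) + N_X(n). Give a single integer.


Step 0: N_Z=2, N_X=1, L=3
Step 1: N_Z=3, N_X=6, L=9
Step 2: N_Z=9, N_X=9, L=18

Answer: 18


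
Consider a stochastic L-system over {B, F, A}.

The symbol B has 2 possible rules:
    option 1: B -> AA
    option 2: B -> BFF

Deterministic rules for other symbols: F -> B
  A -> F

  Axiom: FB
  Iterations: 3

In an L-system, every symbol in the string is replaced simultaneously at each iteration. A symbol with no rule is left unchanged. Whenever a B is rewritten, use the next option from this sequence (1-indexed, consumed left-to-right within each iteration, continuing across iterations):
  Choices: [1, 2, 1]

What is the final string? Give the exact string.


Answer: AABBBB

Derivation:
Step 0: FB
Step 1: BAA  (used choices [1])
Step 2: BFFFF  (used choices [2])
Step 3: AABBBB  (used choices [1])


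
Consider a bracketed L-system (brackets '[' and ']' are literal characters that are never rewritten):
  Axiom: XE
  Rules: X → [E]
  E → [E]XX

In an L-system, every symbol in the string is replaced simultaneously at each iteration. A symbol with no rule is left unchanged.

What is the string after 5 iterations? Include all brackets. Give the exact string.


Step 0: XE
Step 1: [E][E]XX
Step 2: [[E]XX][[E]XX][E][E]
Step 3: [[[E]XX][E][E]][[[E]XX][E][E]][[E]XX][[E]XX]
Step 4: [[[[E]XX][E][E]][[E]XX][[E]XX]][[[[E]XX][E][E]][[E]XX][[E]XX]][[[E]XX][E][E]][[[E]XX][E][E]]
Step 5: [[[[[E]XX][E][E]][[E]XX][[E]XX]][[[E]XX][E][E]][[[E]XX][E][E]]][[[[[E]XX][E][E]][[E]XX][[E]XX]][[[E]XX][E][E]][[[E]XX][E][E]]][[[[E]XX][E][E]][[E]XX][[E]XX]][[[[E]XX][E][E]][[E]XX][[E]XX]]

Answer: [[[[[E]XX][E][E]][[E]XX][[E]XX]][[[E]XX][E][E]][[[E]XX][E][E]]][[[[[E]XX][E][E]][[E]XX][[E]XX]][[[E]XX][E][E]][[[E]XX][E][E]]][[[[E]XX][E][E]][[E]XX][[E]XX]][[[[E]XX][E][E]][[E]XX][[E]XX]]


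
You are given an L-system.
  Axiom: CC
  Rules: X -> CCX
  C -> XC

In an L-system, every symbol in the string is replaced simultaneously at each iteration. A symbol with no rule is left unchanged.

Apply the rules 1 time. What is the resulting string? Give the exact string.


Answer: XCXC

Derivation:
Step 0: CC
Step 1: XCXC


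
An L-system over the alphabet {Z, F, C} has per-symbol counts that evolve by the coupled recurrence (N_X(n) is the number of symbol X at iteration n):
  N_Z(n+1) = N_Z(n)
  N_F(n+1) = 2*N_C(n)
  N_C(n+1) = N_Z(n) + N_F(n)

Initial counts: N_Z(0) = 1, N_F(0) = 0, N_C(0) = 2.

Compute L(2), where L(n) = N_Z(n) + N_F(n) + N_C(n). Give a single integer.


Answer: 8

Derivation:
Step 0: N_Z=1, N_F=0, N_C=2, L=3
Step 1: N_Z=1, N_F=4, N_C=1, L=6
Step 2: N_Z=1, N_F=2, N_C=5, L=8


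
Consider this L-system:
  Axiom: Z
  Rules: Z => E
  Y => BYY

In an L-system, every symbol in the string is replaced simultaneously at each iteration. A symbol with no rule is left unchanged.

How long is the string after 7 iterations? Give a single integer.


Step 0: length = 1
Step 1: length = 1
Step 2: length = 1
Step 3: length = 1
Step 4: length = 1
Step 5: length = 1
Step 6: length = 1
Step 7: length = 1

Answer: 1


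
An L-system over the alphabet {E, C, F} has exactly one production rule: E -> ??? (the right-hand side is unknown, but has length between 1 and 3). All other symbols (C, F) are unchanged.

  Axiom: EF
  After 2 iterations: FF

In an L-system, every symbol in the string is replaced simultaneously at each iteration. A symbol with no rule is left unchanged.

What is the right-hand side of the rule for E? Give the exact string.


Answer: F

Derivation:
Trying E -> F:
  Step 0: EF
  Step 1: FF
  Step 2: FF
Matches the given result.


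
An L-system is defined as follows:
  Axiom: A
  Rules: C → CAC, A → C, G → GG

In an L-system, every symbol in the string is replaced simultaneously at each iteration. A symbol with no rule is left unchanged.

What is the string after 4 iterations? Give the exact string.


Step 0: A
Step 1: C
Step 2: CAC
Step 3: CACCCAC
Step 4: CACCCACCACCACCCAC

Answer: CACCCACCACCACCCAC


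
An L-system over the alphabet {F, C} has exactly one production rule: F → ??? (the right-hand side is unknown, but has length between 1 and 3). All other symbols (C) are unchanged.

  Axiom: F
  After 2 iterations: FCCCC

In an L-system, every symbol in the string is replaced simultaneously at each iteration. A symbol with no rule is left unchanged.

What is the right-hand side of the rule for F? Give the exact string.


Answer: FCC

Derivation:
Trying F → FCC:
  Step 0: F
  Step 1: FCC
  Step 2: FCCCC
Matches the given result.


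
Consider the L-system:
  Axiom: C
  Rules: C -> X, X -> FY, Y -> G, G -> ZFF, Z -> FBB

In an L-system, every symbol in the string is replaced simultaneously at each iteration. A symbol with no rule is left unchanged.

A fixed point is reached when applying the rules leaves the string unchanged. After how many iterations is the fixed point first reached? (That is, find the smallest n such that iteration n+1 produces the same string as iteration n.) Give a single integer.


Answer: 5

Derivation:
Step 0: C
Step 1: X
Step 2: FY
Step 3: FG
Step 4: FZFF
Step 5: FFBBFF
Step 6: FFBBFF  (unchanged — fixed point at step 5)


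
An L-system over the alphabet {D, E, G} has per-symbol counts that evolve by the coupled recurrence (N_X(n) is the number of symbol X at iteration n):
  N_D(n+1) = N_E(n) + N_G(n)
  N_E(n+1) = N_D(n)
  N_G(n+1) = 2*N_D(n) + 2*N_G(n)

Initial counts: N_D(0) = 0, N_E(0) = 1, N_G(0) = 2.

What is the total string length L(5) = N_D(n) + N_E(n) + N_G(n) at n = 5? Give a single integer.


Step 0: N_D=0, N_E=1, N_G=2, L=3
Step 1: N_D=3, N_E=0, N_G=4, L=7
Step 2: N_D=4, N_E=3, N_G=14, L=21
Step 3: N_D=17, N_E=4, N_G=36, L=57
Step 4: N_D=40, N_E=17, N_G=106, L=163
Step 5: N_D=123, N_E=40, N_G=292, L=455

Answer: 455


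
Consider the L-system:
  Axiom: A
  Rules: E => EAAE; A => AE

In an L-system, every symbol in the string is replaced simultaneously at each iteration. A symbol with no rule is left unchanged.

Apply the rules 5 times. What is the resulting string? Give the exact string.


Answer: AEEAAEEAAEAEAEEAAEEAAEAEAEEAAEAEEAAEAEEAAEEAAEAEAEEAAEEAAEAEAEEAAEAEEAAEAEEAAEEAAEAEAEEAAEAEEAAEEAAEAEAEEAAEAEEAAEEAAEAEAEEAAEEAAEAEAEEAAEAEEAAEAEEAAEEAAEAEAEEAAE

Derivation:
Step 0: A
Step 1: AE
Step 2: AEEAAE
Step 3: AEEAAEEAAEAEAEEAAE
Step 4: AEEAAEEAAEAEAEEAAEEAAEAEAEEAAEAEEAAEAEEAAEEAAEAEAEEAAE
Step 5: AEEAAEEAAEAEAEEAAEEAAEAEAEEAAEAEEAAEAEEAAEEAAEAEAEEAAEEAAEAEAEEAAEAEEAAEAEEAAEEAAEAEAEEAAEAEEAAEEAAEAEAEEAAEAEEAAEEAAEAEAEEAAEEAAEAEAEEAAEAEEAAEAEEAAEEAAEAEAEEAAE


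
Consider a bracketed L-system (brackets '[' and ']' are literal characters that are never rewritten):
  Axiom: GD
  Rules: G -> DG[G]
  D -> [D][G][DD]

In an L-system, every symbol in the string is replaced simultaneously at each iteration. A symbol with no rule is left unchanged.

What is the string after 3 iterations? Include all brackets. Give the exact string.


Step 0: GD
Step 1: DG[G][D][G][DD]
Step 2: [D][G][DD]DG[G][DG[G]][[D][G][DD]][DG[G]][[D][G][DD][D][G][DD]]
Step 3: [[D][G][DD]][DG[G]][[D][G][DD][D][G][DD]][D][G][DD]DG[G][DG[G]][[D][G][DD]DG[G][DG[G]]][[[D][G][DD]][DG[G]][[D][G][DD][D][G][DD]]][[D][G][DD]DG[G][DG[G]]][[[D][G][DD]][DG[G]][[D][G][DD][D][G][DD]][[D][G][DD]][DG[G]][[D][G][DD][D][G][DD]]]

Answer: [[D][G][DD]][DG[G]][[D][G][DD][D][G][DD]][D][G][DD]DG[G][DG[G]][[D][G][DD]DG[G][DG[G]]][[[D][G][DD]][DG[G]][[D][G][DD][D][G][DD]]][[D][G][DD]DG[G][DG[G]]][[[D][G][DD]][DG[G]][[D][G][DD][D][G][DD]][[D][G][DD]][DG[G]][[D][G][DD][D][G][DD]]]


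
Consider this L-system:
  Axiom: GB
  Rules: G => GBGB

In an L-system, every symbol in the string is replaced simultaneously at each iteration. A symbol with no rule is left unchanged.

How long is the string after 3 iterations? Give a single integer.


Answer: 23

Derivation:
Step 0: length = 2
Step 1: length = 5
Step 2: length = 11
Step 3: length = 23


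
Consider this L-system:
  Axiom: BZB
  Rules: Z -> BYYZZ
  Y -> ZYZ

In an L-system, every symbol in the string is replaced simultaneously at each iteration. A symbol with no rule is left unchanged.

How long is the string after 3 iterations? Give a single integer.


Answer: 63

Derivation:
Step 0: length = 3
Step 1: length = 7
Step 2: length = 19
Step 3: length = 63


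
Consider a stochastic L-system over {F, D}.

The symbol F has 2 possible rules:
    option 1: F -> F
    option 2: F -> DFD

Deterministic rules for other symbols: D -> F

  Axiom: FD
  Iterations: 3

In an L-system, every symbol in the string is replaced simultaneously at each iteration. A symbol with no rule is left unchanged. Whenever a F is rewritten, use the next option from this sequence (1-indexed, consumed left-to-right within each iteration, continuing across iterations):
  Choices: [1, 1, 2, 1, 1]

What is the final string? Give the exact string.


Step 0: FD
Step 1: FF  (used choices [1])
Step 2: FDFD  (used choices [1, 2])
Step 3: FFFF  (used choices [1, 1])

Answer: FFFF


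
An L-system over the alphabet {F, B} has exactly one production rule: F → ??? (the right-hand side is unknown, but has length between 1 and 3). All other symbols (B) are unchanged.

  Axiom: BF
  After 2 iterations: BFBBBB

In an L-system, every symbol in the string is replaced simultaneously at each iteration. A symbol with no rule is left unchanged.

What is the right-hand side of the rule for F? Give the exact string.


Answer: FBB

Derivation:
Trying F → FBB:
  Step 0: BF
  Step 1: BFBB
  Step 2: BFBBBB
Matches the given result.


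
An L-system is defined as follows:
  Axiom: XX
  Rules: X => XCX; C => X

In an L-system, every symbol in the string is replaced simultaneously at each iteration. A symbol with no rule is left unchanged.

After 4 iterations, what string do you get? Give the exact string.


Step 0: XX
Step 1: XCXXCX
Step 2: XCXXXCXXCXXXCX
Step 3: XCXXXCXXCXXCXXXCXXCXXXCXXCXXCXXXCX
Step 4: XCXXXCXXCXXCXXXCXXCXXXCXXCXXXCXXCXXCXXXCXXCXXXCXXCXXCXXXCXXCXXXCXXCXXXCXXCXXCXXXCX

Answer: XCXXXCXXCXXCXXXCXXCXXXCXXCXXXCXXCXXCXXXCXXCXXXCXXCXXCXXXCXXCXXXCXXCXXXCXXCXXCXXXCX


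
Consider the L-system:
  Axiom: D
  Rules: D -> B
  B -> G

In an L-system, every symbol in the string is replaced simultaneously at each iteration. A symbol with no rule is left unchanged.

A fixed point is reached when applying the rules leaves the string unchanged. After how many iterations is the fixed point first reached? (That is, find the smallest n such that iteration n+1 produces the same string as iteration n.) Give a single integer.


Answer: 2

Derivation:
Step 0: D
Step 1: B
Step 2: G
Step 3: G  (unchanged — fixed point at step 2)


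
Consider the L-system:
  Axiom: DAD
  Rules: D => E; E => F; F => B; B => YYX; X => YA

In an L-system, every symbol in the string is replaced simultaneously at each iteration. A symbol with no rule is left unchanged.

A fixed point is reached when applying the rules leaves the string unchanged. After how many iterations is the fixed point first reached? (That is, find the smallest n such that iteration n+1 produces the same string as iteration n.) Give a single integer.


Answer: 5

Derivation:
Step 0: DAD
Step 1: EAE
Step 2: FAF
Step 3: BAB
Step 4: YYXAYYX
Step 5: YYYAAYYYA
Step 6: YYYAAYYYA  (unchanged — fixed point at step 5)


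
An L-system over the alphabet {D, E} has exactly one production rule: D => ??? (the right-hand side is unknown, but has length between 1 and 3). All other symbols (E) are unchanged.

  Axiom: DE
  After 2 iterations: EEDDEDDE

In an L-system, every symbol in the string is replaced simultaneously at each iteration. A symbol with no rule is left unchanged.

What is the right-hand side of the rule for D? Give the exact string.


Answer: EDD

Derivation:
Trying D => EDD:
  Step 0: DE
  Step 1: EDDE
  Step 2: EEDDEDDE
Matches the given result.


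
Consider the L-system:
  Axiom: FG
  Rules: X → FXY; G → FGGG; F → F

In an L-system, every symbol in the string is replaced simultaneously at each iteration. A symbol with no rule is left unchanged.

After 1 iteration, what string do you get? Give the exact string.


Step 0: FG
Step 1: FFGGG

Answer: FFGGG


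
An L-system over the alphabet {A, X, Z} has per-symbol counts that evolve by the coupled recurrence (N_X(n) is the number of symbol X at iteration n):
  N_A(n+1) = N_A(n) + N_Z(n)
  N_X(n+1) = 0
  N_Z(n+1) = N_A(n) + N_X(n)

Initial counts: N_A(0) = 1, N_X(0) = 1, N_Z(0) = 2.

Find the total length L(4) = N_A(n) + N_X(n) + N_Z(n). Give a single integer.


Answer: 21

Derivation:
Step 0: N_A=1, N_X=1, N_Z=2, L=4
Step 1: N_A=3, N_X=0, N_Z=2, L=5
Step 2: N_A=5, N_X=0, N_Z=3, L=8
Step 3: N_A=8, N_X=0, N_Z=5, L=13
Step 4: N_A=13, N_X=0, N_Z=8, L=21


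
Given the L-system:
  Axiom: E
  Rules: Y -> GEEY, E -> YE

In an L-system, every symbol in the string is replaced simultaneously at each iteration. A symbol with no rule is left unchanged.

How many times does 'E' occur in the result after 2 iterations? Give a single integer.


Answer: 3

Derivation:
Step 0: E  (1 'E')
Step 1: YE  (1 'E')
Step 2: GEEYYE  (3 'E')


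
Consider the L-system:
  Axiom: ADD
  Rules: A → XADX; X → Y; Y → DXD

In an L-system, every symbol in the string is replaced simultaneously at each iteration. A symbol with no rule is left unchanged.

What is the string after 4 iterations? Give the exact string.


Answer: DYDDXDYXADXDYDDXDDDYDDD

Derivation:
Step 0: ADD
Step 1: XADXDD
Step 2: YXADXDYDD
Step 3: DXDYXADXDYDDXDDD
Step 4: DYDDXDYXADXDYDDXDDDYDDD


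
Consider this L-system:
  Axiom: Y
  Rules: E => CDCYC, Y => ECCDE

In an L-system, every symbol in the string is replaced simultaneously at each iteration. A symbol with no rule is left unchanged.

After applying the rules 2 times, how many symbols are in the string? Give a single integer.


Answer: 13

Derivation:
Step 0: length = 1
Step 1: length = 5
Step 2: length = 13


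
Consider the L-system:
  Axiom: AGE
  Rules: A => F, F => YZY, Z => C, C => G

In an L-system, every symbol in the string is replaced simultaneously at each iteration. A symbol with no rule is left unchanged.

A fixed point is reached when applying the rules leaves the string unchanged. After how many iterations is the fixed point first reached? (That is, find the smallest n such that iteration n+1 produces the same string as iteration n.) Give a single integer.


Answer: 4

Derivation:
Step 0: AGE
Step 1: FGE
Step 2: YZYGE
Step 3: YCYGE
Step 4: YGYGE
Step 5: YGYGE  (unchanged — fixed point at step 4)


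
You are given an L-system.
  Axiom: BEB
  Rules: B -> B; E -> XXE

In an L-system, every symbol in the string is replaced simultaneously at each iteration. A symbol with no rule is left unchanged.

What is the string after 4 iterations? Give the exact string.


Step 0: BEB
Step 1: BXXEB
Step 2: BXXXXEB
Step 3: BXXXXXXEB
Step 4: BXXXXXXXXEB

Answer: BXXXXXXXXEB


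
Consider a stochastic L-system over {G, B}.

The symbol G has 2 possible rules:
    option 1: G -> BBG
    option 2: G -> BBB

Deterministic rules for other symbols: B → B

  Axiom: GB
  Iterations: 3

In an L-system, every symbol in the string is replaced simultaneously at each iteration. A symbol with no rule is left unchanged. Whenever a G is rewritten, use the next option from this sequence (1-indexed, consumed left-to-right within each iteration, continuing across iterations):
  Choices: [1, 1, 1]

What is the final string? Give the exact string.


Step 0: GB
Step 1: BBGB  (used choices [1])
Step 2: BBBBGB  (used choices [1])
Step 3: BBBBBBGB  (used choices [1])

Answer: BBBBBBGB


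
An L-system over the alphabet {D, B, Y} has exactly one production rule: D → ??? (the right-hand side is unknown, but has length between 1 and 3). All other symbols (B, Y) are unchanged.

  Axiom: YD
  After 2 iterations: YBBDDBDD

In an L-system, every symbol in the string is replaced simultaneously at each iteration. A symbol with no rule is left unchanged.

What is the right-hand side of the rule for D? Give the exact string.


Trying D → BDD:
  Step 0: YD
  Step 1: YBDD
  Step 2: YBBDDBDD
Matches the given result.

Answer: BDD


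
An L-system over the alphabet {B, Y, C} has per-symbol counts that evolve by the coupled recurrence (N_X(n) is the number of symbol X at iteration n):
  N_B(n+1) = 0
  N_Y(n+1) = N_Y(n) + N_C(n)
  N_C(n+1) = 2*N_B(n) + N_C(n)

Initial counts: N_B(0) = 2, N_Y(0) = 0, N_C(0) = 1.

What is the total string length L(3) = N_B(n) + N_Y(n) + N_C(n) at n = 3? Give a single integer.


Answer: 16

Derivation:
Step 0: N_B=2, N_Y=0, N_C=1, L=3
Step 1: N_B=0, N_Y=1, N_C=5, L=6
Step 2: N_B=0, N_Y=6, N_C=5, L=11
Step 3: N_B=0, N_Y=11, N_C=5, L=16


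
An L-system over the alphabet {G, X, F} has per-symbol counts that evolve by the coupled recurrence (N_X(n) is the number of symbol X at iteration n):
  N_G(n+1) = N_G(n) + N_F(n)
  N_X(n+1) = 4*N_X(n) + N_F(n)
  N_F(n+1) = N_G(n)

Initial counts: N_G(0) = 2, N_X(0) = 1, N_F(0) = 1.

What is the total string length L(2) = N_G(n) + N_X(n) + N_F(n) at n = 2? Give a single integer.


Step 0: N_G=2, N_X=1, N_F=1, L=4
Step 1: N_G=3, N_X=5, N_F=2, L=10
Step 2: N_G=5, N_X=22, N_F=3, L=30

Answer: 30


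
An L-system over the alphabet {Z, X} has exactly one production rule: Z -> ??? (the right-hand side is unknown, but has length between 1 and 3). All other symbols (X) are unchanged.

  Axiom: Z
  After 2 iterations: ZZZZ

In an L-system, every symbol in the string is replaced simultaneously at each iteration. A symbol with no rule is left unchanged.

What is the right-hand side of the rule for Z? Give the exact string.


Trying Z -> ZZ:
  Step 0: Z
  Step 1: ZZ
  Step 2: ZZZZ
Matches the given result.

Answer: ZZ


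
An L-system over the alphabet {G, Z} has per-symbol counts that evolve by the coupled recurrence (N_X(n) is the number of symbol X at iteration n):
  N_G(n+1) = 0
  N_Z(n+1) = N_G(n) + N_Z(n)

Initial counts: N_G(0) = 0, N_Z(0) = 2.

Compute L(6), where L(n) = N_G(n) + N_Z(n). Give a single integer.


Step 0: N_G=0, N_Z=2, L=2
Step 1: N_G=0, N_Z=2, L=2
Step 2: N_G=0, N_Z=2, L=2
Step 3: N_G=0, N_Z=2, L=2
Step 4: N_G=0, N_Z=2, L=2
Step 5: N_G=0, N_Z=2, L=2
Step 6: N_G=0, N_Z=2, L=2

Answer: 2


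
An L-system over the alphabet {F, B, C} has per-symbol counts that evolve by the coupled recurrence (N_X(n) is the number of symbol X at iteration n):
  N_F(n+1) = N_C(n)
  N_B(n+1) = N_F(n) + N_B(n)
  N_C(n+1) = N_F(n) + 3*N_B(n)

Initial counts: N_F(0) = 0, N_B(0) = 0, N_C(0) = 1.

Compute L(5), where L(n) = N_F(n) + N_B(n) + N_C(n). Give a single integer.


Answer: 18

Derivation:
Step 0: N_F=0, N_B=0, N_C=1, L=1
Step 1: N_F=1, N_B=0, N_C=0, L=1
Step 2: N_F=0, N_B=1, N_C=1, L=2
Step 3: N_F=1, N_B=1, N_C=3, L=5
Step 4: N_F=3, N_B=2, N_C=4, L=9
Step 5: N_F=4, N_B=5, N_C=9, L=18


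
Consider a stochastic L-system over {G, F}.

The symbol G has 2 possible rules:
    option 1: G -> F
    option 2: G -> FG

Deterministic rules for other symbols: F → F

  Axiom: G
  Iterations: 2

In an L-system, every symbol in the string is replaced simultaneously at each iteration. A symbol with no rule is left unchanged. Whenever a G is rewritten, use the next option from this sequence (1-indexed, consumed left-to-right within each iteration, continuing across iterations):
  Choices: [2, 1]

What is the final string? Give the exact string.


Step 0: G
Step 1: FG  (used choices [2])
Step 2: FF  (used choices [1])

Answer: FF


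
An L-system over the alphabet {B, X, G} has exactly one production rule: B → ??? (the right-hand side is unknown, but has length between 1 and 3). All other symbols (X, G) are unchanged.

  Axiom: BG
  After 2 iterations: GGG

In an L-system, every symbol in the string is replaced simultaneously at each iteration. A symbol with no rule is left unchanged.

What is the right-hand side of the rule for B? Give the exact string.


Trying B → GG:
  Step 0: BG
  Step 1: GGG
  Step 2: GGG
Matches the given result.

Answer: GG


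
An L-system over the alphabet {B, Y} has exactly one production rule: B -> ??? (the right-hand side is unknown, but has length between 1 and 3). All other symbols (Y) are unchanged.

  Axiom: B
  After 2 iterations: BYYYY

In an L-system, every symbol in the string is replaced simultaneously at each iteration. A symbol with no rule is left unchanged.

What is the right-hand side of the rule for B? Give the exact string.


Trying B -> BYY:
  Step 0: B
  Step 1: BYY
  Step 2: BYYYY
Matches the given result.

Answer: BYY


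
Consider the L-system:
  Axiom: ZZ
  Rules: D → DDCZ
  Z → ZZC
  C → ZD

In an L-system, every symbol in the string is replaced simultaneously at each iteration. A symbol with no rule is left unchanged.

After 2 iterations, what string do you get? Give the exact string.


Answer: ZZCZZCZDZZCZZCZD

Derivation:
Step 0: ZZ
Step 1: ZZCZZC
Step 2: ZZCZZCZDZZCZZCZD


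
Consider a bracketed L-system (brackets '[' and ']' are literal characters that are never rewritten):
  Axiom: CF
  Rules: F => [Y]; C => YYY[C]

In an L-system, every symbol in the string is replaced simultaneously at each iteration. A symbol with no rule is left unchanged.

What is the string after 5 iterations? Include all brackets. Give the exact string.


Step 0: CF
Step 1: YYY[C][Y]
Step 2: YYY[YYY[C]][Y]
Step 3: YYY[YYY[YYY[C]]][Y]
Step 4: YYY[YYY[YYY[YYY[C]]]][Y]
Step 5: YYY[YYY[YYY[YYY[YYY[C]]]]][Y]

Answer: YYY[YYY[YYY[YYY[YYY[C]]]]][Y]


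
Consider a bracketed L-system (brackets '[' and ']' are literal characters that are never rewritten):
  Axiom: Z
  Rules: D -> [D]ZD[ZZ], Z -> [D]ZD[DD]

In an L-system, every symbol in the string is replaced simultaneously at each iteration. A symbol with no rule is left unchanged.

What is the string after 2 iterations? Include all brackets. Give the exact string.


Step 0: Z
Step 1: [D]ZD[DD]
Step 2: [[D]ZD[ZZ]][D]ZD[DD][D]ZD[ZZ][[D]ZD[ZZ][D]ZD[ZZ]]

Answer: [[D]ZD[ZZ]][D]ZD[DD][D]ZD[ZZ][[D]ZD[ZZ][D]ZD[ZZ]]


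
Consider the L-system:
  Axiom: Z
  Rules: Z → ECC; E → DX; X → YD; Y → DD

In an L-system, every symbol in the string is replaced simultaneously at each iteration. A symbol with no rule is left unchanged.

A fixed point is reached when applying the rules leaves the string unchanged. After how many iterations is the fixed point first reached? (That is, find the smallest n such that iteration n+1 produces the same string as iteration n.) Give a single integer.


Step 0: Z
Step 1: ECC
Step 2: DXCC
Step 3: DYDCC
Step 4: DDDDCC
Step 5: DDDDCC  (unchanged — fixed point at step 4)

Answer: 4


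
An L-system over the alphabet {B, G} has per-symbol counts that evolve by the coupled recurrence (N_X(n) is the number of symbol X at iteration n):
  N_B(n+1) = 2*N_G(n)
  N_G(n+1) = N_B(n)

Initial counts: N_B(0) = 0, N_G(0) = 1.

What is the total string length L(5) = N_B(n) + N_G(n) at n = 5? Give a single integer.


Answer: 8

Derivation:
Step 0: N_B=0, N_G=1, L=1
Step 1: N_B=2, N_G=0, L=2
Step 2: N_B=0, N_G=2, L=2
Step 3: N_B=4, N_G=0, L=4
Step 4: N_B=0, N_G=4, L=4
Step 5: N_B=8, N_G=0, L=8


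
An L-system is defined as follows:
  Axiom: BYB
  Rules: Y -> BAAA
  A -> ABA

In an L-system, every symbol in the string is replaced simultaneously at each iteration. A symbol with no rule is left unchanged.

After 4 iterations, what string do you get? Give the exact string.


Step 0: BYB
Step 1: BBAAAB
Step 2: BBABAABAABAB
Step 3: BBABABABAABABABAABABABAB
Step 4: BBABABABABABABABAABABABABABABABAABABABABABABABAB

Answer: BBABABABABABABABAABABABABABABABAABABABABABABABAB


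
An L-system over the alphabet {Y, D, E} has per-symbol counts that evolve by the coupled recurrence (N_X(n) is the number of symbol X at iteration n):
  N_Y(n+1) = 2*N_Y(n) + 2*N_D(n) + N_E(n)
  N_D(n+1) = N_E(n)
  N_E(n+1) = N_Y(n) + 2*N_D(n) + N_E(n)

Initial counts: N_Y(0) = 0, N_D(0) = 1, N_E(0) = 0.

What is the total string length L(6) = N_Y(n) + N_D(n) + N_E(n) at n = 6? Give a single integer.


Step 0: N_Y=0, N_D=1, N_E=0, L=1
Step 1: N_Y=2, N_D=0, N_E=2, L=4
Step 2: N_Y=6, N_D=2, N_E=4, L=12
Step 3: N_Y=20, N_D=4, N_E=14, L=38
Step 4: N_Y=62, N_D=14, N_E=42, L=118
Step 5: N_Y=194, N_D=42, N_E=132, L=368
Step 6: N_Y=604, N_D=132, N_E=410, L=1146

Answer: 1146


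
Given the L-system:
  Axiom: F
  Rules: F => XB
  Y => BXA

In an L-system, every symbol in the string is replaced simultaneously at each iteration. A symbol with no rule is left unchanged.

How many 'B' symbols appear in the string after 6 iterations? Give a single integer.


Step 0: F  (0 'B')
Step 1: XB  (1 'B')
Step 2: XB  (1 'B')
Step 3: XB  (1 'B')
Step 4: XB  (1 'B')
Step 5: XB  (1 'B')
Step 6: XB  (1 'B')

Answer: 1


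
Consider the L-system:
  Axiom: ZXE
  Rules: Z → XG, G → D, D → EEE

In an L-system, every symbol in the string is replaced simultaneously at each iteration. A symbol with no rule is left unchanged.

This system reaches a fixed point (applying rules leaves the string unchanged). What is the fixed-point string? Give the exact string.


Answer: XEEEXE

Derivation:
Step 0: ZXE
Step 1: XGXE
Step 2: XDXE
Step 3: XEEEXE
Step 4: XEEEXE  (unchanged — fixed point at step 3)


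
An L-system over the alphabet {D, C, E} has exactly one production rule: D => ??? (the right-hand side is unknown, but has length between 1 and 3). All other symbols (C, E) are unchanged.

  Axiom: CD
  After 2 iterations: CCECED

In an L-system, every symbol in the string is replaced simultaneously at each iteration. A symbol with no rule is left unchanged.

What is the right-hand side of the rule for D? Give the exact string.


Answer: CED

Derivation:
Trying D => CED:
  Step 0: CD
  Step 1: CCED
  Step 2: CCECED
Matches the given result.


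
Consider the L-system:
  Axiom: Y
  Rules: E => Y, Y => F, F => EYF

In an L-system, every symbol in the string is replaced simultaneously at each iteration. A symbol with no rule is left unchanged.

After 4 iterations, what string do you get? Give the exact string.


Step 0: Y
Step 1: F
Step 2: EYF
Step 3: YFEYF
Step 4: FEYFYFEYF

Answer: FEYFYFEYF


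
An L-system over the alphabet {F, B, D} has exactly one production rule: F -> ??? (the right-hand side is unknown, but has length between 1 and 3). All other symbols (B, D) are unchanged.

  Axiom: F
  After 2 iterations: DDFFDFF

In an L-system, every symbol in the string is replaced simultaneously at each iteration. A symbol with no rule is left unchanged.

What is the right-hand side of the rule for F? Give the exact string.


Trying F -> DFF:
  Step 0: F
  Step 1: DFF
  Step 2: DDFFDFF
Matches the given result.

Answer: DFF


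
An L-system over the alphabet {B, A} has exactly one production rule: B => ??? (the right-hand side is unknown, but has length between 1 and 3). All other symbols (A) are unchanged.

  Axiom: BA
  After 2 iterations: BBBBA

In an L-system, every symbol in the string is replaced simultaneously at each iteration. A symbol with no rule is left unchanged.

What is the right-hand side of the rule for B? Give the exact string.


Answer: BB

Derivation:
Trying B => BB:
  Step 0: BA
  Step 1: BBA
  Step 2: BBBBA
Matches the given result.


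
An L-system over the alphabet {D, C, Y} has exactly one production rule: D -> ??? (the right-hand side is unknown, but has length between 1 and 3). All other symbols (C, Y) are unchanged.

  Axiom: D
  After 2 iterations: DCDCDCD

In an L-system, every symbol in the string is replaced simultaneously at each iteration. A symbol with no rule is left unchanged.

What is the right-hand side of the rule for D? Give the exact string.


Answer: DCD

Derivation:
Trying D -> DCD:
  Step 0: D
  Step 1: DCD
  Step 2: DCDCDCD
Matches the given result.


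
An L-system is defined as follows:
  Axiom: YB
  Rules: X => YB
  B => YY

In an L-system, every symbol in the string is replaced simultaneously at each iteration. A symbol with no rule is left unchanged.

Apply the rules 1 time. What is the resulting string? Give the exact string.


Answer: YYY

Derivation:
Step 0: YB
Step 1: YYY


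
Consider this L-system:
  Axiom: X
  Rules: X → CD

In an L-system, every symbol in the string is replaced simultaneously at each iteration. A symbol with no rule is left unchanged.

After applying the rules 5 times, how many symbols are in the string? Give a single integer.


Step 0: length = 1
Step 1: length = 2
Step 2: length = 2
Step 3: length = 2
Step 4: length = 2
Step 5: length = 2

Answer: 2


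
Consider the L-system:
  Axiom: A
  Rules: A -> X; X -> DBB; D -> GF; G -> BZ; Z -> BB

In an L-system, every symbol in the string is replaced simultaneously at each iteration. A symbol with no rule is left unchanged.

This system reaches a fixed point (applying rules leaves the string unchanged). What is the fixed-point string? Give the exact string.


Answer: BBBFBB

Derivation:
Step 0: A
Step 1: X
Step 2: DBB
Step 3: GFBB
Step 4: BZFBB
Step 5: BBBFBB
Step 6: BBBFBB  (unchanged — fixed point at step 5)


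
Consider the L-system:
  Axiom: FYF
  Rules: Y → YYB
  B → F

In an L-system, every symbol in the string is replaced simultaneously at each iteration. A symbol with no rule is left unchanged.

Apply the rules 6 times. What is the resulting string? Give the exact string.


Step 0: FYF
Step 1: FYYBF
Step 2: FYYBYYBFF
Step 3: FYYBYYBFYYBYYBFFF
Step 4: FYYBYYBFYYBYYBFFYYBYYBFYYBYYBFFFF
Step 5: FYYBYYBFYYBYYBFFYYBYYBFYYBYYBFFFYYBYYBFYYBYYBFFYYBYYBFYYBYYBFFFFF
Step 6: FYYBYYBFYYBYYBFFYYBYYBFYYBYYBFFFYYBYYBFYYBYYBFFYYBYYBFYYBYYBFFFFYYBYYBFYYBYYBFFYYBYYBFYYBYYBFFFYYBYYBFYYBYYBFFYYBYYBFYYBYYBFFFFFF

Answer: FYYBYYBFYYBYYBFFYYBYYBFYYBYYBFFFYYBYYBFYYBYYBFFYYBYYBFYYBYYBFFFFYYBYYBFYYBYYBFFYYBYYBFYYBYYBFFFYYBYYBFYYBYYBFFYYBYYBFYYBYYBFFFFFF


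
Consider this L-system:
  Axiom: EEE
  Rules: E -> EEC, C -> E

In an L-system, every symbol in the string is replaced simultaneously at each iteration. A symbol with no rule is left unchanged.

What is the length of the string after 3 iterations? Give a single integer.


Step 0: length = 3
Step 1: length = 9
Step 2: length = 21
Step 3: length = 51

Answer: 51


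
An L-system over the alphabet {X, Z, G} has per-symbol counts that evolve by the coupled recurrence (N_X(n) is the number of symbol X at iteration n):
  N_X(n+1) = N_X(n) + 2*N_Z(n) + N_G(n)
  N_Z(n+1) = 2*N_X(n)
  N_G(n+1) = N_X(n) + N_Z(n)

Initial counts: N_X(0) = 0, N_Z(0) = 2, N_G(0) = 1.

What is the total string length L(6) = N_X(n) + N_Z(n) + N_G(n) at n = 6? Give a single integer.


Step 0: N_X=0, N_Z=2, N_G=1, L=3
Step 1: N_X=5, N_Z=0, N_G=2, L=7
Step 2: N_X=7, N_Z=10, N_G=5, L=22
Step 3: N_X=32, N_Z=14, N_G=17, L=63
Step 4: N_X=77, N_Z=64, N_G=46, L=187
Step 5: N_X=251, N_Z=154, N_G=141, L=546
Step 6: N_X=700, N_Z=502, N_G=405, L=1607

Answer: 1607


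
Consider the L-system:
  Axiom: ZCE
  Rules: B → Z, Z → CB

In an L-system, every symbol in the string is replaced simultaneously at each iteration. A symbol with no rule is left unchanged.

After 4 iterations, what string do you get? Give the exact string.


Answer: CCZCE

Derivation:
Step 0: ZCE
Step 1: CBCE
Step 2: CZCE
Step 3: CCBCE
Step 4: CCZCE


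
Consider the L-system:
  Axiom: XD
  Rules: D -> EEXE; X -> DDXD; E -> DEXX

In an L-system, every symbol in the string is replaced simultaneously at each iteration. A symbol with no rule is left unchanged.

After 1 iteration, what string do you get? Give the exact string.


Step 0: XD
Step 1: DDXDEEXE

Answer: DDXDEEXE


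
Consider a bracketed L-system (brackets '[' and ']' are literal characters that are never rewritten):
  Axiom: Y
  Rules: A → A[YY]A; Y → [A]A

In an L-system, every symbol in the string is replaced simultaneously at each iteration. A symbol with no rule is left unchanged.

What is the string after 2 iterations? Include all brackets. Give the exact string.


Answer: [A[YY]A]A[YY]A

Derivation:
Step 0: Y
Step 1: [A]A
Step 2: [A[YY]A]A[YY]A


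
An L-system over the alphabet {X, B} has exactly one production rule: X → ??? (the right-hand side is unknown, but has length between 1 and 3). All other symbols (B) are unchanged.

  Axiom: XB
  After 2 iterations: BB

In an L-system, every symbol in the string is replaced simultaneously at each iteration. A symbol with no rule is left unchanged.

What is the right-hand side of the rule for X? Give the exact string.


Answer: B

Derivation:
Trying X → B:
  Step 0: XB
  Step 1: BB
  Step 2: BB
Matches the given result.


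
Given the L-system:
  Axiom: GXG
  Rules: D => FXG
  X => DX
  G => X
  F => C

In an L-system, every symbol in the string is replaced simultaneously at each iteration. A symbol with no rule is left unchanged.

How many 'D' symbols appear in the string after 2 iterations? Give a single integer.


Step 0: GXG  (0 'D')
Step 1: XDXX  (1 'D')
Step 2: DXFXGDXDX  (3 'D')

Answer: 3


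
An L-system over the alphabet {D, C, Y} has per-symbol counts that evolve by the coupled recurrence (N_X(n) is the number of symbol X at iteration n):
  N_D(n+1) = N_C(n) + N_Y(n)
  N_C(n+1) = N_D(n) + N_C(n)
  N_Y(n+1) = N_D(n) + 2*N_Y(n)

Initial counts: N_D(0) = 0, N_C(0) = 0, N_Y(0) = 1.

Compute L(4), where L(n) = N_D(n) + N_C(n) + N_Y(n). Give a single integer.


Answer: 54

Derivation:
Step 0: N_D=0, N_C=0, N_Y=1, L=1
Step 1: N_D=1, N_C=0, N_Y=2, L=3
Step 2: N_D=2, N_C=1, N_Y=5, L=8
Step 3: N_D=6, N_C=3, N_Y=12, L=21
Step 4: N_D=15, N_C=9, N_Y=30, L=54


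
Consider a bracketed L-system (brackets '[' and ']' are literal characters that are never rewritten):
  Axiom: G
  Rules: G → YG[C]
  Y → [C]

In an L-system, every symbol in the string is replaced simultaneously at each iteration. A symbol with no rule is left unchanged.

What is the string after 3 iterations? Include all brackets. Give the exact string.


Step 0: G
Step 1: YG[C]
Step 2: [C]YG[C][C]
Step 3: [C][C]YG[C][C][C]

Answer: [C][C]YG[C][C][C]


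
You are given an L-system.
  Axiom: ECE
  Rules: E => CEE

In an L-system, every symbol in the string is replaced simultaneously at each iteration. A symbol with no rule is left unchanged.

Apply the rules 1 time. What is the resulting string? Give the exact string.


Answer: CEECCEE

Derivation:
Step 0: ECE
Step 1: CEECCEE


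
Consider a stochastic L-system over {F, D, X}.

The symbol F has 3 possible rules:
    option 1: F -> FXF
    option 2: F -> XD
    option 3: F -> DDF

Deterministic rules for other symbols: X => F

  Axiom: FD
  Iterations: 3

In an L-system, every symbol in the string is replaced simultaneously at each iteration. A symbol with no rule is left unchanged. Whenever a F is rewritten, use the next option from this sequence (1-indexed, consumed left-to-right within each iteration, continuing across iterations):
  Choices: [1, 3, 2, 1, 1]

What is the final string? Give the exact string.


Step 0: FD
Step 1: FXFD  (used choices [1])
Step 2: DDFFXDD  (used choices [3, 2])
Step 3: DDFXFFXFFDD  (used choices [1, 1])

Answer: DDFXFFXFFDD


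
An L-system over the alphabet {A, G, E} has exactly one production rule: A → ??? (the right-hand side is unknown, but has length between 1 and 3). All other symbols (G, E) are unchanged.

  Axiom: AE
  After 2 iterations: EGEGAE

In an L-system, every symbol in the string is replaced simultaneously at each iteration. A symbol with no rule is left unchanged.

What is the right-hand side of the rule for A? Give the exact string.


Answer: EGA

Derivation:
Trying A → EGA:
  Step 0: AE
  Step 1: EGAE
  Step 2: EGEGAE
Matches the given result.


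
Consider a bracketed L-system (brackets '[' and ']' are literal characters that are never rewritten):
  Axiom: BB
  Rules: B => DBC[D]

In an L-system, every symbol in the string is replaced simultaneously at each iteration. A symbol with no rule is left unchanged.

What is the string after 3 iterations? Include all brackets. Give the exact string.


Answer: DDDBC[D]C[D]C[D]DDDBC[D]C[D]C[D]

Derivation:
Step 0: BB
Step 1: DBC[D]DBC[D]
Step 2: DDBC[D]C[D]DDBC[D]C[D]
Step 3: DDDBC[D]C[D]C[D]DDDBC[D]C[D]C[D]
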